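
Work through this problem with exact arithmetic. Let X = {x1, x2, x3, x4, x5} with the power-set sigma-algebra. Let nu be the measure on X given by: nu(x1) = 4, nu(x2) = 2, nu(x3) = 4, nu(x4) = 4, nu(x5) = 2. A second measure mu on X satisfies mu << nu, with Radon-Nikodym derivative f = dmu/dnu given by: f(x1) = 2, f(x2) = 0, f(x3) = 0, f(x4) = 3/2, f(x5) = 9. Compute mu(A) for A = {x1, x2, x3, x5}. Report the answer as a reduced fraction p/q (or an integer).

By the defining property of the Radon-Nikodym derivative, for every measurable set A,
  mu(A) = integral_A f dnu.
Since nu is a discrete measure concentrated on the atoms of X, the integral over A reduces to the sum
  mu(A) = sum_{x in A} f(x) * nu({x}).
Computing each term:
  x1: f(x1) * nu(x1) = 2 * 4 = 8.
  x2: f(x2) * nu(x2) = 0 * 2 = 0.
  x3: f(x3) * nu(x3) = 0 * 4 = 0.
  x5: f(x5) * nu(x5) = 9 * 2 = 18.
Summing: mu(A) = 8 + 0 + 0 + 18 = 26.

26


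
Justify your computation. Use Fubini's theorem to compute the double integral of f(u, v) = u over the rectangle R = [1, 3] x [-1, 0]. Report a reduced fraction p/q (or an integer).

f(u, v) is a tensor product of a function of u and a function of v, and both factors are bounded continuous (hence Lebesgue integrable) on the rectangle, so Fubini's theorem applies:
  integral_R f d(m x m) = (integral_a1^b1 u du) * (integral_a2^b2 1 dv).
Inner integral in u: integral_{1}^{3} u du = (3^2 - 1^2)/2
  = 4.
Inner integral in v: integral_{-1}^{0} 1 dv = (0^1 - (-1)^1)/1
  = 1.
Product: (4) * (1) = 4.

4


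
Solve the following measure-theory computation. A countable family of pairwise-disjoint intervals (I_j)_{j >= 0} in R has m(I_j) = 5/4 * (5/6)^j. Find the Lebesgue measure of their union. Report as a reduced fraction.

By countable additivity of the Lebesgue measure on pairwise disjoint measurable sets,
  m(union_{j >= 0} I_j) = sum_{j >= 0} m(I_j) = sum_{j >= 0} a * r^j,
  with a = 5/4 and r = 5/6.
Since 0 < r = 5/6 < 1, the geometric series converges:
  sum_{j >= 0} a * r^j = a / (1 - r).
  = 5/4 / (1 - 5/6)
  = 5/4 / (1/6)
  = 15/2.

15/2


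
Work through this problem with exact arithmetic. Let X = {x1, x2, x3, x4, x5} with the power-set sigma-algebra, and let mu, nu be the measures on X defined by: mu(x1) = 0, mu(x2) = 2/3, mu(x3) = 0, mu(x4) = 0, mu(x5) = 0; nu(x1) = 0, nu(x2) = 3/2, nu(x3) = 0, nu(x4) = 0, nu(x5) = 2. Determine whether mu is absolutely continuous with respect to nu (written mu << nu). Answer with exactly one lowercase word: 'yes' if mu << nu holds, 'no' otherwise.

mu << nu means: every nu-null measurable set is also mu-null; equivalently, for every atom x, if nu({x}) = 0 then mu({x}) = 0.
Checking each atom:
  x1: nu = 0, mu = 0 -> consistent with mu << nu.
  x2: nu = 3/2 > 0 -> no constraint.
  x3: nu = 0, mu = 0 -> consistent with mu << nu.
  x4: nu = 0, mu = 0 -> consistent with mu << nu.
  x5: nu = 2 > 0 -> no constraint.
No atom violates the condition. Therefore mu << nu.

yes


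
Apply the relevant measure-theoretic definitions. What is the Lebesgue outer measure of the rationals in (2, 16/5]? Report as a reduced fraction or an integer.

E = Q cap (2, 16/5] is a subset of Q, which is countable. Enumerate Q = {q_1, q_2, ...}; for any eps > 0, cover q_k by the open interval (q_k - eps/2^(k+1), q_k + eps/2^(k+1)), of length eps/2^k. The total cover length is sum_{k>=1} eps/2^k = eps. Hence m*(E) <= m*(Q) <= eps for every eps > 0, and since outer measure is non-negative, m*(E) = 0.

0


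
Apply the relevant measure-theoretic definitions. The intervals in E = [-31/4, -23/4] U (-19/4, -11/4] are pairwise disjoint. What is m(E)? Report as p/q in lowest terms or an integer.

For pairwise disjoint intervals, m(union_i I_i) = sum_i m(I_i),
and m is invariant under swapping open/closed endpoints (single points have measure 0).
So m(E) = sum_i (b_i - a_i).
  I_1 has length -23/4 - (-31/4) = 2.
  I_2 has length -11/4 - (-19/4) = 2.
Summing:
  m(E) = 2 + 2 = 4.

4


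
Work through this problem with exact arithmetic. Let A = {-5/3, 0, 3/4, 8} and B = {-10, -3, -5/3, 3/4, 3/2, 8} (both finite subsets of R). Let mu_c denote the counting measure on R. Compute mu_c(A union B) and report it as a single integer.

Counting measure on a finite set equals cardinality. By inclusion-exclusion, |A union B| = |A| + |B| - |A cap B|.
|A| = 4, |B| = 6, |A cap B| = 3.
So mu_c(A union B) = 4 + 6 - 3 = 7.

7


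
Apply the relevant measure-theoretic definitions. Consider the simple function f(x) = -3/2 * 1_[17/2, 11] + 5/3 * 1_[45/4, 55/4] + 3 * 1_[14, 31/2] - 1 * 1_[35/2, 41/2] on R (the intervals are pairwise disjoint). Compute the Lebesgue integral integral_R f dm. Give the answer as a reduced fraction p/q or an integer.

For a simple function f = sum_i c_i * 1_{A_i} with disjoint A_i,
  integral f dm = sum_i c_i * m(A_i).
Lengths of the A_i:
  m(A_1) = 11 - 17/2 = 5/2.
  m(A_2) = 55/4 - 45/4 = 5/2.
  m(A_3) = 31/2 - 14 = 3/2.
  m(A_4) = 41/2 - 35/2 = 3.
Contributions c_i * m(A_i):
  (-3/2) * (5/2) = -15/4.
  (5/3) * (5/2) = 25/6.
  (3) * (3/2) = 9/2.
  (-1) * (3) = -3.
Total: -15/4 + 25/6 + 9/2 - 3 = 23/12.

23/12


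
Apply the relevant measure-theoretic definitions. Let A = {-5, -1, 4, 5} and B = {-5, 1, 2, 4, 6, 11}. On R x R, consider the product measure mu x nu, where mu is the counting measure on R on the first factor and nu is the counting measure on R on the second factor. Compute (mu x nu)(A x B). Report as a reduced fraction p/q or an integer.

For a measurable rectangle A x B, the product measure satisfies
  (mu x nu)(A x B) = mu(A) * nu(B).
  mu(A) = 4.
  nu(B) = 6.
  (mu x nu)(A x B) = 4 * 6 = 24.

24


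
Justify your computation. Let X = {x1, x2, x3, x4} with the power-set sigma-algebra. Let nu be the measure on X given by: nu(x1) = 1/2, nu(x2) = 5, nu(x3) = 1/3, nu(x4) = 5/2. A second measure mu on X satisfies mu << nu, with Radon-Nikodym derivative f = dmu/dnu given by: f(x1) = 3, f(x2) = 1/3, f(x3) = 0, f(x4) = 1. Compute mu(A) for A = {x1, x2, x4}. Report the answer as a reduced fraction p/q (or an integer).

By the defining property of the Radon-Nikodym derivative, for every measurable set A,
  mu(A) = integral_A f dnu.
Since nu is a discrete measure concentrated on the atoms of X, the integral over A reduces to the sum
  mu(A) = sum_{x in A} f(x) * nu({x}).
Computing each term:
  x1: f(x1) * nu(x1) = 3 * 1/2 = 3/2.
  x2: f(x2) * nu(x2) = 1/3 * 5 = 5/3.
  x4: f(x4) * nu(x4) = 1 * 5/2 = 5/2.
Summing: mu(A) = 3/2 + 5/3 + 5/2 = 17/3.

17/3


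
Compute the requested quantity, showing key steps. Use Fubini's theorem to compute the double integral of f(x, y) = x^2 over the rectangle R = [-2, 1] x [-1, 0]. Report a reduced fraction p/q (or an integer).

f(x, y) is a tensor product of a function of x and a function of y, and both factors are bounded continuous (hence Lebesgue integrable) on the rectangle, so Fubini's theorem applies:
  integral_R f d(m x m) = (integral_a1^b1 x^2 dx) * (integral_a2^b2 1 dy).
Inner integral in x: integral_{-2}^{1} x^2 dx = (1^3 - (-2)^3)/3
  = 3.
Inner integral in y: integral_{-1}^{0} 1 dy = (0^1 - (-1)^1)/1
  = 1.
Product: (3) * (1) = 3.

3


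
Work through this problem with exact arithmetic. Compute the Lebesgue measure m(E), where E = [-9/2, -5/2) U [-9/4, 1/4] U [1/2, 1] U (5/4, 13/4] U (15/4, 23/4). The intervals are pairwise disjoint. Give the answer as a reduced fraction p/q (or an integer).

For pairwise disjoint intervals, m(union_i I_i) = sum_i m(I_i),
and m is invariant under swapping open/closed endpoints (single points have measure 0).
So m(E) = sum_i (b_i - a_i).
  I_1 has length -5/2 - (-9/2) = 2.
  I_2 has length 1/4 - (-9/4) = 5/2.
  I_3 has length 1 - 1/2 = 1/2.
  I_4 has length 13/4 - 5/4 = 2.
  I_5 has length 23/4 - 15/4 = 2.
Summing:
  m(E) = 2 + 5/2 + 1/2 + 2 + 2 = 9.

9


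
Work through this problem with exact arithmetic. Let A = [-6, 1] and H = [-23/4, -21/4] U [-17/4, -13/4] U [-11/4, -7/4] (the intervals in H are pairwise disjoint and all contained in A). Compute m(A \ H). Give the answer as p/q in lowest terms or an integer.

The ambient interval has length m(A) = 1 - (-6) = 7.
Since the holes are disjoint and sit inside A, by finite additivity
  m(H) = sum_i (b_i - a_i), and m(A \ H) = m(A) - m(H).
Computing the hole measures:
  m(H_1) = -21/4 - (-23/4) = 1/2.
  m(H_2) = -13/4 - (-17/4) = 1.
  m(H_3) = -7/4 - (-11/4) = 1.
Summed: m(H) = 1/2 + 1 + 1 = 5/2.
So m(A \ H) = 7 - 5/2 = 9/2.

9/2


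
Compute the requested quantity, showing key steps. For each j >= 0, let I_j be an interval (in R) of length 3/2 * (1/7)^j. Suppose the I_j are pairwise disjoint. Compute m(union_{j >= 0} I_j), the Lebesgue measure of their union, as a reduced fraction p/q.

By countable additivity of the Lebesgue measure on pairwise disjoint measurable sets,
  m(union_{j >= 0} I_j) = sum_{j >= 0} m(I_j) = sum_{j >= 0} a * r^j,
  with a = 3/2 and r = 1/7.
Since 0 < r = 1/7 < 1, the geometric series converges:
  sum_{j >= 0} a * r^j = a / (1 - r).
  = 3/2 / (1 - 1/7)
  = 3/2 / (6/7)
  = 7/4.

7/4


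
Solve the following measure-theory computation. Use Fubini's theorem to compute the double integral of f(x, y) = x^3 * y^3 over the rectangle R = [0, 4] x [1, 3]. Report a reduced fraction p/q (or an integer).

f(x, y) is a tensor product of a function of x and a function of y, and both factors are bounded continuous (hence Lebesgue integrable) on the rectangle, so Fubini's theorem applies:
  integral_R f d(m x m) = (integral_a1^b1 x^3 dx) * (integral_a2^b2 y^3 dy).
Inner integral in x: integral_{0}^{4} x^3 dx = (4^4 - 0^4)/4
  = 64.
Inner integral in y: integral_{1}^{3} y^3 dy = (3^4 - 1^4)/4
  = 20.
Product: (64) * (20) = 1280.

1280


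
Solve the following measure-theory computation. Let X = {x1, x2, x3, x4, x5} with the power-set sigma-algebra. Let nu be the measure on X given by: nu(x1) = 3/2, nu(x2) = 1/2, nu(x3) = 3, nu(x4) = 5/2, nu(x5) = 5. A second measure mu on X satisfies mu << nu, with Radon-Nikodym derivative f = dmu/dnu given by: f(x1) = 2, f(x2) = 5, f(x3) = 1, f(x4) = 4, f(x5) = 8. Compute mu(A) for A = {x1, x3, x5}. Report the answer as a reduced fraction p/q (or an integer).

By the defining property of the Radon-Nikodym derivative, for every measurable set A,
  mu(A) = integral_A f dnu.
Since nu is a discrete measure concentrated on the atoms of X, the integral over A reduces to the sum
  mu(A) = sum_{x in A} f(x) * nu({x}).
Computing each term:
  x1: f(x1) * nu(x1) = 2 * 3/2 = 3.
  x3: f(x3) * nu(x3) = 1 * 3 = 3.
  x5: f(x5) * nu(x5) = 8 * 5 = 40.
Summing: mu(A) = 3 + 3 + 40 = 46.

46


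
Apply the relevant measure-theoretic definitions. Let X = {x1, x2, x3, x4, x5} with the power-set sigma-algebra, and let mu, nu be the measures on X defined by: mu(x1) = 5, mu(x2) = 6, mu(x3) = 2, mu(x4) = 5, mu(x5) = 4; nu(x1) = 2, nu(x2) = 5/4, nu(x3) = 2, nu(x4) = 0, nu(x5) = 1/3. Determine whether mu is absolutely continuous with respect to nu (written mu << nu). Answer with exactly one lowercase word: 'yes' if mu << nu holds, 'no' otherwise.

mu << nu means: every nu-null measurable set is also mu-null; equivalently, for every atom x, if nu({x}) = 0 then mu({x}) = 0.
Checking each atom:
  x1: nu = 2 > 0 -> no constraint.
  x2: nu = 5/4 > 0 -> no constraint.
  x3: nu = 2 > 0 -> no constraint.
  x4: nu = 0, mu = 5 > 0 -> violates mu << nu.
  x5: nu = 1/3 > 0 -> no constraint.
The atom(s) x4 violate the condition (nu = 0 but mu > 0). Therefore mu is NOT absolutely continuous w.r.t. nu.

no


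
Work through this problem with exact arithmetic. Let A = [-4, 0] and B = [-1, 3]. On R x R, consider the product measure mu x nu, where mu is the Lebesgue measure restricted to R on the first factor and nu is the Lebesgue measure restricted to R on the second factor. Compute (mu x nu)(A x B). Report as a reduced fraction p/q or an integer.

For a measurable rectangle A x B, the product measure satisfies
  (mu x nu)(A x B) = mu(A) * nu(B).
  mu(A) = 4.
  nu(B) = 4.
  (mu x nu)(A x B) = 4 * 4 = 16.

16


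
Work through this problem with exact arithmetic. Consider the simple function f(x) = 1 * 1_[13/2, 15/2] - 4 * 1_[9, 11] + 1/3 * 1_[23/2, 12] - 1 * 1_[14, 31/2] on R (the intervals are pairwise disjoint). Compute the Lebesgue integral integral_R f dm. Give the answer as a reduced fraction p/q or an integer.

For a simple function f = sum_i c_i * 1_{A_i} with disjoint A_i,
  integral f dm = sum_i c_i * m(A_i).
Lengths of the A_i:
  m(A_1) = 15/2 - 13/2 = 1.
  m(A_2) = 11 - 9 = 2.
  m(A_3) = 12 - 23/2 = 1/2.
  m(A_4) = 31/2 - 14 = 3/2.
Contributions c_i * m(A_i):
  (1) * (1) = 1.
  (-4) * (2) = -8.
  (1/3) * (1/2) = 1/6.
  (-1) * (3/2) = -3/2.
Total: 1 - 8 + 1/6 - 3/2 = -25/3.

-25/3


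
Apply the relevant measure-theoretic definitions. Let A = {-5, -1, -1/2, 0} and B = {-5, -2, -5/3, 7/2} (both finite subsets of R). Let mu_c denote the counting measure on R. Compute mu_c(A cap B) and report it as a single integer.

Counting measure on a finite set equals cardinality. mu_c(A cap B) = |A cap B| (elements appearing in both).
Enumerating the elements of A that also lie in B gives 1 element(s).
So mu_c(A cap B) = 1.

1


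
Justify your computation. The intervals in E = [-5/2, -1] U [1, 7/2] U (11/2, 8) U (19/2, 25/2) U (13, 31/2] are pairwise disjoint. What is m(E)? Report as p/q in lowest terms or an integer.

For pairwise disjoint intervals, m(union_i I_i) = sum_i m(I_i),
and m is invariant under swapping open/closed endpoints (single points have measure 0).
So m(E) = sum_i (b_i - a_i).
  I_1 has length -1 - (-5/2) = 3/2.
  I_2 has length 7/2 - 1 = 5/2.
  I_3 has length 8 - 11/2 = 5/2.
  I_4 has length 25/2 - 19/2 = 3.
  I_5 has length 31/2 - 13 = 5/2.
Summing:
  m(E) = 3/2 + 5/2 + 5/2 + 3 + 5/2 = 12.

12


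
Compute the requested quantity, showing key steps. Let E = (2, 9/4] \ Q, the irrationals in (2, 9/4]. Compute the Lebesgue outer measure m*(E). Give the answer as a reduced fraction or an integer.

The interval I = (2, 9/4] has m(I) = 9/4 - 2 = 1/4 (endpoints are measure-zero, so open/closed/half-open agree). Write I = (I cap Q) u (I \ Q). The rationals in I are countable, so m*(I cap Q) = 0 (cover each rational by intervals whose total length is arbitrarily small). By countable subadditivity m*(I) <= m*(I cap Q) + m*(I \ Q), hence m*(I \ Q) >= m(I) = 1/4. The reverse inequality m*(I \ Q) <= m*(I) = 1/4 is trivial since (I \ Q) is a subset of I. Therefore m*(I \ Q) = 1/4.

1/4


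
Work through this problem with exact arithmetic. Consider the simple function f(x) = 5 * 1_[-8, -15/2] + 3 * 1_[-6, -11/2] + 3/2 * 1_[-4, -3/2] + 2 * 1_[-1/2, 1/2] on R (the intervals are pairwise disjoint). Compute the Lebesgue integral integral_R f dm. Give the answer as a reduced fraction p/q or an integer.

For a simple function f = sum_i c_i * 1_{A_i} with disjoint A_i,
  integral f dm = sum_i c_i * m(A_i).
Lengths of the A_i:
  m(A_1) = -15/2 - (-8) = 1/2.
  m(A_2) = -11/2 - (-6) = 1/2.
  m(A_3) = -3/2 - (-4) = 5/2.
  m(A_4) = 1/2 - (-1/2) = 1.
Contributions c_i * m(A_i):
  (5) * (1/2) = 5/2.
  (3) * (1/2) = 3/2.
  (3/2) * (5/2) = 15/4.
  (2) * (1) = 2.
Total: 5/2 + 3/2 + 15/4 + 2 = 39/4.

39/4


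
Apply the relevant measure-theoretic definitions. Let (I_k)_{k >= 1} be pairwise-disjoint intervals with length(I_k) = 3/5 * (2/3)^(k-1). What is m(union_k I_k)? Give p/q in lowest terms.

By countable additivity of the Lebesgue measure on pairwise disjoint measurable sets,
  m(union_{k >= 1} I_k) = sum_{k >= 1} m(I_k) = sum_{k >= 1} a * r^(k-1),
  with a = 3/5 and r = 2/3.
Since 0 < r = 2/3 < 1, the geometric series converges:
  sum_{k >= 1} a * r^(k-1) = a / (1 - r).
  = 3/5 / (1 - 2/3)
  = 3/5 / (1/3)
  = 9/5.

9/5


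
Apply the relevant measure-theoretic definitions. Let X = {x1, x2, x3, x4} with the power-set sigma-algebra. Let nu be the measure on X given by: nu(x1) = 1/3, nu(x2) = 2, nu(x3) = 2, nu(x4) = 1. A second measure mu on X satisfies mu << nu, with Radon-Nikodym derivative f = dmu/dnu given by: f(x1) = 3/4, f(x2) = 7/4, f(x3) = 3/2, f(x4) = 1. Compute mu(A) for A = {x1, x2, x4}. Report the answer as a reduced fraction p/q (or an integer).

By the defining property of the Radon-Nikodym derivative, for every measurable set A,
  mu(A) = integral_A f dnu.
Since nu is a discrete measure concentrated on the atoms of X, the integral over A reduces to the sum
  mu(A) = sum_{x in A} f(x) * nu({x}).
Computing each term:
  x1: f(x1) * nu(x1) = 3/4 * 1/3 = 1/4.
  x2: f(x2) * nu(x2) = 7/4 * 2 = 7/2.
  x4: f(x4) * nu(x4) = 1 * 1 = 1.
Summing: mu(A) = 1/4 + 7/2 + 1 = 19/4.

19/4


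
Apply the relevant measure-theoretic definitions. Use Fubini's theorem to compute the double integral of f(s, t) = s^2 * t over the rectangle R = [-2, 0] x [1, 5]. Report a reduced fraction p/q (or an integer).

f(s, t) is a tensor product of a function of s and a function of t, and both factors are bounded continuous (hence Lebesgue integrable) on the rectangle, so Fubini's theorem applies:
  integral_R f d(m x m) = (integral_a1^b1 s^2 ds) * (integral_a2^b2 t dt).
Inner integral in s: integral_{-2}^{0} s^2 ds = (0^3 - (-2)^3)/3
  = 8/3.
Inner integral in t: integral_{1}^{5} t dt = (5^2 - 1^2)/2
  = 12.
Product: (8/3) * (12) = 32.

32


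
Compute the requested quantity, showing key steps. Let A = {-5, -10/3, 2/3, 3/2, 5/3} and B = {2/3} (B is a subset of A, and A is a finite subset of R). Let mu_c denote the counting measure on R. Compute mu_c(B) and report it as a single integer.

Counting measure assigns mu_c(E) = |E| (number of elements) when E is finite.
B has 1 element(s), so mu_c(B) = 1.

1


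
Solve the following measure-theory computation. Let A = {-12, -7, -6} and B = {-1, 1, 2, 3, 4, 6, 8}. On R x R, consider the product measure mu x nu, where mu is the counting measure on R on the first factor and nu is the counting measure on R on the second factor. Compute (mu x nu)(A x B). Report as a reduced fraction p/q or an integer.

For a measurable rectangle A x B, the product measure satisfies
  (mu x nu)(A x B) = mu(A) * nu(B).
  mu(A) = 3.
  nu(B) = 7.
  (mu x nu)(A x B) = 3 * 7 = 21.

21


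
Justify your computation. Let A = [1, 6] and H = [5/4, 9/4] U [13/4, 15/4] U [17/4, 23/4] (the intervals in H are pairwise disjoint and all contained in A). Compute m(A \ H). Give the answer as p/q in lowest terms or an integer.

The ambient interval has length m(A) = 6 - 1 = 5.
Since the holes are disjoint and sit inside A, by finite additivity
  m(H) = sum_i (b_i - a_i), and m(A \ H) = m(A) - m(H).
Computing the hole measures:
  m(H_1) = 9/4 - 5/4 = 1.
  m(H_2) = 15/4 - 13/4 = 1/2.
  m(H_3) = 23/4 - 17/4 = 3/2.
Summed: m(H) = 1 + 1/2 + 3/2 = 3.
So m(A \ H) = 5 - 3 = 2.

2


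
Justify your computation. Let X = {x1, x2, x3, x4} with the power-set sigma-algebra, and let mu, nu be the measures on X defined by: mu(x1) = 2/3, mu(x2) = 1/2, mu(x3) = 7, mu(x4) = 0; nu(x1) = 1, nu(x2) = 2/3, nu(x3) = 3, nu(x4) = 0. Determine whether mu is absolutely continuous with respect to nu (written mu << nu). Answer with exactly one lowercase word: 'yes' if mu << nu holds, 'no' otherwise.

mu << nu means: every nu-null measurable set is also mu-null; equivalently, for every atom x, if nu({x}) = 0 then mu({x}) = 0.
Checking each atom:
  x1: nu = 1 > 0 -> no constraint.
  x2: nu = 2/3 > 0 -> no constraint.
  x3: nu = 3 > 0 -> no constraint.
  x4: nu = 0, mu = 0 -> consistent with mu << nu.
No atom violates the condition. Therefore mu << nu.

yes


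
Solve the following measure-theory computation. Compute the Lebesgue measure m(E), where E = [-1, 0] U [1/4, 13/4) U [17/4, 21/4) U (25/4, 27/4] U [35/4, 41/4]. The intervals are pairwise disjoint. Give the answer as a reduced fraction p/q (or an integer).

For pairwise disjoint intervals, m(union_i I_i) = sum_i m(I_i),
and m is invariant under swapping open/closed endpoints (single points have measure 0).
So m(E) = sum_i (b_i - a_i).
  I_1 has length 0 - (-1) = 1.
  I_2 has length 13/4 - 1/4 = 3.
  I_3 has length 21/4 - 17/4 = 1.
  I_4 has length 27/4 - 25/4 = 1/2.
  I_5 has length 41/4 - 35/4 = 3/2.
Summing:
  m(E) = 1 + 3 + 1 + 1/2 + 3/2 = 7.

7


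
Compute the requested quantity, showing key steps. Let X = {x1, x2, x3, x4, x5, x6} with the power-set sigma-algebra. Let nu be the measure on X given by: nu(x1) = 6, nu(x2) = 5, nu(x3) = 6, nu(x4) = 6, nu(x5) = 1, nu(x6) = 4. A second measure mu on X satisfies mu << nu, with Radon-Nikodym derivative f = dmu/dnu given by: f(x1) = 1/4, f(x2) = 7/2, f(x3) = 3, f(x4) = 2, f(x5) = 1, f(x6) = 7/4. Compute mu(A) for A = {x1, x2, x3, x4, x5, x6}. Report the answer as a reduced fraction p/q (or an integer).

By the defining property of the Radon-Nikodym derivative, for every measurable set A,
  mu(A) = integral_A f dnu.
Since nu is a discrete measure concentrated on the atoms of X, the integral over A reduces to the sum
  mu(A) = sum_{x in A} f(x) * nu({x}).
Computing each term:
  x1: f(x1) * nu(x1) = 1/4 * 6 = 3/2.
  x2: f(x2) * nu(x2) = 7/2 * 5 = 35/2.
  x3: f(x3) * nu(x3) = 3 * 6 = 18.
  x4: f(x4) * nu(x4) = 2 * 6 = 12.
  x5: f(x5) * nu(x5) = 1 * 1 = 1.
  x6: f(x6) * nu(x6) = 7/4 * 4 = 7.
Summing: mu(A) = 3/2 + 35/2 + 18 + 12 + 1 + 7 = 57.

57


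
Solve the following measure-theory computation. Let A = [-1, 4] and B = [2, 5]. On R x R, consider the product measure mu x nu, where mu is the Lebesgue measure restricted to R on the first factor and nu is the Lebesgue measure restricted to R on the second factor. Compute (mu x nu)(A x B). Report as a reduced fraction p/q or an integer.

For a measurable rectangle A x B, the product measure satisfies
  (mu x nu)(A x B) = mu(A) * nu(B).
  mu(A) = 5.
  nu(B) = 3.
  (mu x nu)(A x B) = 5 * 3 = 15.

15


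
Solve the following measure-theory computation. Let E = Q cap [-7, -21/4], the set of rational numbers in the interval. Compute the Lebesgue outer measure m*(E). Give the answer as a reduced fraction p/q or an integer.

Q cap [-7, -21/4] is countable; list its elements as q_1, q_2, ... . Fix eps > 0 and cover the k-th point by an interval of length eps * 2^(-k). The cover has total length eps * sum_{k>=1} 2^(-k) = eps, so by definition of outer measure m*(Q cap [-7, -21/4]) <= eps. Since eps was arbitrary and m* >= 0, the outer measure is 0.

0


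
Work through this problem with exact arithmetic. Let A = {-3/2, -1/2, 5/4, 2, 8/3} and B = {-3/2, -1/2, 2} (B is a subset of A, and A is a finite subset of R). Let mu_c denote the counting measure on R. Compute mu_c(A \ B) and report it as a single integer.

Counting measure assigns mu_c(E) = |E| (number of elements) when E is finite. For B subset A, A \ B is the set of elements of A not in B, so |A \ B| = |A| - |B|.
|A| = 5, |B| = 3, so mu_c(A \ B) = 5 - 3 = 2.

2


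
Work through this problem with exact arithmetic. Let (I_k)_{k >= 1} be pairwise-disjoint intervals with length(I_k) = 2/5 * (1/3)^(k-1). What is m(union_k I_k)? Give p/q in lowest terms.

By countable additivity of the Lebesgue measure on pairwise disjoint measurable sets,
  m(union_{k >= 1} I_k) = sum_{k >= 1} m(I_k) = sum_{k >= 1} a * r^(k-1),
  with a = 2/5 and r = 1/3.
Since 0 < r = 1/3 < 1, the geometric series converges:
  sum_{k >= 1} a * r^(k-1) = a / (1 - r).
  = 2/5 / (1 - 1/3)
  = 2/5 / (2/3)
  = 3/5.

3/5


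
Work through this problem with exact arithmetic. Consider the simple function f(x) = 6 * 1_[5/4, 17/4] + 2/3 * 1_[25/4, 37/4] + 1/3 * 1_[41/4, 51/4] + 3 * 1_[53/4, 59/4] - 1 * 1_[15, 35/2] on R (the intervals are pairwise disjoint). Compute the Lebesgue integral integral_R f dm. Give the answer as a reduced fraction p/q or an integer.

For a simple function f = sum_i c_i * 1_{A_i} with disjoint A_i,
  integral f dm = sum_i c_i * m(A_i).
Lengths of the A_i:
  m(A_1) = 17/4 - 5/4 = 3.
  m(A_2) = 37/4 - 25/4 = 3.
  m(A_3) = 51/4 - 41/4 = 5/2.
  m(A_4) = 59/4 - 53/4 = 3/2.
  m(A_5) = 35/2 - 15 = 5/2.
Contributions c_i * m(A_i):
  (6) * (3) = 18.
  (2/3) * (3) = 2.
  (1/3) * (5/2) = 5/6.
  (3) * (3/2) = 9/2.
  (-1) * (5/2) = -5/2.
Total: 18 + 2 + 5/6 + 9/2 - 5/2 = 137/6.

137/6


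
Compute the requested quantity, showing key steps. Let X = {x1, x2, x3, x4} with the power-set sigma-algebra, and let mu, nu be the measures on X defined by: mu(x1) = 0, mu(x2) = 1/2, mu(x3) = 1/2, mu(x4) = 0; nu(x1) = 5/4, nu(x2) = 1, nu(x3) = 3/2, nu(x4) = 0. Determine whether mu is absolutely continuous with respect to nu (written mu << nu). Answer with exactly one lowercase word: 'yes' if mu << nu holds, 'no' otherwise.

mu << nu means: every nu-null measurable set is also mu-null; equivalently, for every atom x, if nu({x}) = 0 then mu({x}) = 0.
Checking each atom:
  x1: nu = 5/4 > 0 -> no constraint.
  x2: nu = 1 > 0 -> no constraint.
  x3: nu = 3/2 > 0 -> no constraint.
  x4: nu = 0, mu = 0 -> consistent with mu << nu.
No atom violates the condition. Therefore mu << nu.

yes


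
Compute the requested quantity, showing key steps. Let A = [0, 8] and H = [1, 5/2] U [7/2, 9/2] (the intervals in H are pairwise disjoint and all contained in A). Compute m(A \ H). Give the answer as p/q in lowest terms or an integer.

The ambient interval has length m(A) = 8 - 0 = 8.
Since the holes are disjoint and sit inside A, by finite additivity
  m(H) = sum_i (b_i - a_i), and m(A \ H) = m(A) - m(H).
Computing the hole measures:
  m(H_1) = 5/2 - 1 = 3/2.
  m(H_2) = 9/2 - 7/2 = 1.
Summed: m(H) = 3/2 + 1 = 5/2.
So m(A \ H) = 8 - 5/2 = 11/2.

11/2


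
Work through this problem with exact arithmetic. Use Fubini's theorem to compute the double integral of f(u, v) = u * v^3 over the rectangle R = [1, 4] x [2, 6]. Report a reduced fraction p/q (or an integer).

f(u, v) is a tensor product of a function of u and a function of v, and both factors are bounded continuous (hence Lebesgue integrable) on the rectangle, so Fubini's theorem applies:
  integral_R f d(m x m) = (integral_a1^b1 u du) * (integral_a2^b2 v^3 dv).
Inner integral in u: integral_{1}^{4} u du = (4^2 - 1^2)/2
  = 15/2.
Inner integral in v: integral_{2}^{6} v^3 dv = (6^4 - 2^4)/4
  = 320.
Product: (15/2) * (320) = 2400.

2400


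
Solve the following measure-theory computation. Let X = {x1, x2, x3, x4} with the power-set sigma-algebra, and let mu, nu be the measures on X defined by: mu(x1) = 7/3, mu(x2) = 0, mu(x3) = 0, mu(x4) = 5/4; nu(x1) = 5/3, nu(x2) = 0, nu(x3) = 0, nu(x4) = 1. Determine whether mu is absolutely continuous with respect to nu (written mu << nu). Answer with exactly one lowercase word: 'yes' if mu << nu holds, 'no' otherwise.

mu << nu means: every nu-null measurable set is also mu-null; equivalently, for every atom x, if nu({x}) = 0 then mu({x}) = 0.
Checking each atom:
  x1: nu = 5/3 > 0 -> no constraint.
  x2: nu = 0, mu = 0 -> consistent with mu << nu.
  x3: nu = 0, mu = 0 -> consistent with mu << nu.
  x4: nu = 1 > 0 -> no constraint.
No atom violates the condition. Therefore mu << nu.

yes


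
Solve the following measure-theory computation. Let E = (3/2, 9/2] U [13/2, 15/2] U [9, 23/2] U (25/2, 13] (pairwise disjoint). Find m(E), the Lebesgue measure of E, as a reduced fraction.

For pairwise disjoint intervals, m(union_i I_i) = sum_i m(I_i),
and m is invariant under swapping open/closed endpoints (single points have measure 0).
So m(E) = sum_i (b_i - a_i).
  I_1 has length 9/2 - 3/2 = 3.
  I_2 has length 15/2 - 13/2 = 1.
  I_3 has length 23/2 - 9 = 5/2.
  I_4 has length 13 - 25/2 = 1/2.
Summing:
  m(E) = 3 + 1 + 5/2 + 1/2 = 7.

7


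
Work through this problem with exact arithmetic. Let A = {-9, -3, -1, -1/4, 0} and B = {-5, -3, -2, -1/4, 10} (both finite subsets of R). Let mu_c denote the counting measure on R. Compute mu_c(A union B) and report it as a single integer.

Counting measure on a finite set equals cardinality. By inclusion-exclusion, |A union B| = |A| + |B| - |A cap B|.
|A| = 5, |B| = 5, |A cap B| = 2.
So mu_c(A union B) = 5 + 5 - 2 = 8.

8


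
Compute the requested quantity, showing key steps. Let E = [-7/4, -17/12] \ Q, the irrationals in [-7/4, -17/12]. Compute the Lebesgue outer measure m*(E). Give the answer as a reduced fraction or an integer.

The interval I = [-7/4, -17/12] has m(I) = -17/12 - (-7/4) = 1/3 (endpoints are measure-zero, so open/closed/half-open agree). Write I = (I cap Q) u (I \ Q). The rationals in I are countable, so m*(I cap Q) = 0 (cover each rational by intervals whose total length is arbitrarily small). By countable subadditivity m*(I) <= m*(I cap Q) + m*(I \ Q), hence m*(I \ Q) >= m(I) = 1/3. The reverse inequality m*(I \ Q) <= m*(I) = 1/3 is trivial since (I \ Q) is a subset of I. Therefore m*(I \ Q) = 1/3.

1/3


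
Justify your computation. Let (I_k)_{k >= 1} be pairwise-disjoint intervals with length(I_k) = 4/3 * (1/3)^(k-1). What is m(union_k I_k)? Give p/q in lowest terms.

By countable additivity of the Lebesgue measure on pairwise disjoint measurable sets,
  m(union_{k >= 1} I_k) = sum_{k >= 1} m(I_k) = sum_{k >= 1} a * r^(k-1),
  with a = 4/3 and r = 1/3.
Since 0 < r = 1/3 < 1, the geometric series converges:
  sum_{k >= 1} a * r^(k-1) = a / (1 - r).
  = 4/3 / (1 - 1/3)
  = 4/3 / (2/3)
  = 2.

2


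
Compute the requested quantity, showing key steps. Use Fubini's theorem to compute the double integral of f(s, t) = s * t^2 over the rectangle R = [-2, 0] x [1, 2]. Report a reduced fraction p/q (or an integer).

f(s, t) is a tensor product of a function of s and a function of t, and both factors are bounded continuous (hence Lebesgue integrable) on the rectangle, so Fubini's theorem applies:
  integral_R f d(m x m) = (integral_a1^b1 s ds) * (integral_a2^b2 t^2 dt).
Inner integral in s: integral_{-2}^{0} s ds = (0^2 - (-2)^2)/2
  = -2.
Inner integral in t: integral_{1}^{2} t^2 dt = (2^3 - 1^3)/3
  = 7/3.
Product: (-2) * (7/3) = -14/3.

-14/3


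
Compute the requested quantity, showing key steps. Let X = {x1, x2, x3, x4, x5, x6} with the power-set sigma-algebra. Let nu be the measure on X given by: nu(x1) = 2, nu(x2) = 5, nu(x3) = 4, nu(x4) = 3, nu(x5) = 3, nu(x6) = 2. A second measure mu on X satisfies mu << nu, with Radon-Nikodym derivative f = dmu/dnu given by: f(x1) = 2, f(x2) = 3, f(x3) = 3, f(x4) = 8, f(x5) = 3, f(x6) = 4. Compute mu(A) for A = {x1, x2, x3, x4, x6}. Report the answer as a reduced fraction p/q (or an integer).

By the defining property of the Radon-Nikodym derivative, for every measurable set A,
  mu(A) = integral_A f dnu.
Since nu is a discrete measure concentrated on the atoms of X, the integral over A reduces to the sum
  mu(A) = sum_{x in A} f(x) * nu({x}).
Computing each term:
  x1: f(x1) * nu(x1) = 2 * 2 = 4.
  x2: f(x2) * nu(x2) = 3 * 5 = 15.
  x3: f(x3) * nu(x3) = 3 * 4 = 12.
  x4: f(x4) * nu(x4) = 8 * 3 = 24.
  x6: f(x6) * nu(x6) = 4 * 2 = 8.
Summing: mu(A) = 4 + 15 + 12 + 24 + 8 = 63.

63


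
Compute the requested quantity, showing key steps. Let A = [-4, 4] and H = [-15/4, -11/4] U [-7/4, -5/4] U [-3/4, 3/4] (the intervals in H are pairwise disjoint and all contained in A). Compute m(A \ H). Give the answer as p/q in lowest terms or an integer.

The ambient interval has length m(A) = 4 - (-4) = 8.
Since the holes are disjoint and sit inside A, by finite additivity
  m(H) = sum_i (b_i - a_i), and m(A \ H) = m(A) - m(H).
Computing the hole measures:
  m(H_1) = -11/4 - (-15/4) = 1.
  m(H_2) = -5/4 - (-7/4) = 1/2.
  m(H_3) = 3/4 - (-3/4) = 3/2.
Summed: m(H) = 1 + 1/2 + 3/2 = 3.
So m(A \ H) = 8 - 3 = 5.

5


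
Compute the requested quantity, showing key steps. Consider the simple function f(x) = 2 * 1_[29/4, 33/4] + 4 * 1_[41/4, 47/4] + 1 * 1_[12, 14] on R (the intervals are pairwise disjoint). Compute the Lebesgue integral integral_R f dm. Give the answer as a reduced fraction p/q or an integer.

For a simple function f = sum_i c_i * 1_{A_i} with disjoint A_i,
  integral f dm = sum_i c_i * m(A_i).
Lengths of the A_i:
  m(A_1) = 33/4 - 29/4 = 1.
  m(A_2) = 47/4 - 41/4 = 3/2.
  m(A_3) = 14 - 12 = 2.
Contributions c_i * m(A_i):
  (2) * (1) = 2.
  (4) * (3/2) = 6.
  (1) * (2) = 2.
Total: 2 + 6 + 2 = 10.

10


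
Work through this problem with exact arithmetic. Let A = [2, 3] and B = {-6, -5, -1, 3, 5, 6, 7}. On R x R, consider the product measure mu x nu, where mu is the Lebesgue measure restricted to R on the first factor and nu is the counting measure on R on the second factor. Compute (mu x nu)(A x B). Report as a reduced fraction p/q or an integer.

For a measurable rectangle A x B, the product measure satisfies
  (mu x nu)(A x B) = mu(A) * nu(B).
  mu(A) = 1.
  nu(B) = 7.
  (mu x nu)(A x B) = 1 * 7 = 7.

7


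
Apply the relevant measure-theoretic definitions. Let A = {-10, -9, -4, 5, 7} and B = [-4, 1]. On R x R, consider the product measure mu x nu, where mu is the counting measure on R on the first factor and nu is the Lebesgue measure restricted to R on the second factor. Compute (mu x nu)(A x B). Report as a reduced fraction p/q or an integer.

For a measurable rectangle A x B, the product measure satisfies
  (mu x nu)(A x B) = mu(A) * nu(B).
  mu(A) = 5.
  nu(B) = 5.
  (mu x nu)(A x B) = 5 * 5 = 25.

25


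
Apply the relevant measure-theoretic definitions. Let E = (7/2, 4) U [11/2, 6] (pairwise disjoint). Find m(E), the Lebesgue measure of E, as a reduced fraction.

For pairwise disjoint intervals, m(union_i I_i) = sum_i m(I_i),
and m is invariant under swapping open/closed endpoints (single points have measure 0).
So m(E) = sum_i (b_i - a_i).
  I_1 has length 4 - 7/2 = 1/2.
  I_2 has length 6 - 11/2 = 1/2.
Summing:
  m(E) = 1/2 + 1/2 = 1.

1


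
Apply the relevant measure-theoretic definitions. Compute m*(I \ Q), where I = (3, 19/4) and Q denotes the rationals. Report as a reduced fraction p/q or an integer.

The interval I = (3, 19/4) has m(I) = 19/4 - 3 = 7/4 (endpoints are measure-zero, so open/closed/half-open agree). Write I = (I cap Q) u (I \ Q). The rationals in I are countable, so m*(I cap Q) = 0 (cover each rational by intervals whose total length is arbitrarily small). By countable subadditivity m*(I) <= m*(I cap Q) + m*(I \ Q), hence m*(I \ Q) >= m(I) = 7/4. The reverse inequality m*(I \ Q) <= m*(I) = 7/4 is trivial since (I \ Q) is a subset of I. Therefore m*(I \ Q) = 7/4.

7/4


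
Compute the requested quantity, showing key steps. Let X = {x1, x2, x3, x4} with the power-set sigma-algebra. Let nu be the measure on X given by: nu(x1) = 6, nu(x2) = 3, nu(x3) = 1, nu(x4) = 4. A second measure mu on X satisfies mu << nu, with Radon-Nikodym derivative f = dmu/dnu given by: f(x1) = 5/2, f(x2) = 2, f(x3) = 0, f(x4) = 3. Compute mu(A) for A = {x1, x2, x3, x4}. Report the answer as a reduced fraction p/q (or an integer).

By the defining property of the Radon-Nikodym derivative, for every measurable set A,
  mu(A) = integral_A f dnu.
Since nu is a discrete measure concentrated on the atoms of X, the integral over A reduces to the sum
  mu(A) = sum_{x in A} f(x) * nu({x}).
Computing each term:
  x1: f(x1) * nu(x1) = 5/2 * 6 = 15.
  x2: f(x2) * nu(x2) = 2 * 3 = 6.
  x3: f(x3) * nu(x3) = 0 * 1 = 0.
  x4: f(x4) * nu(x4) = 3 * 4 = 12.
Summing: mu(A) = 15 + 6 + 0 + 12 = 33.

33


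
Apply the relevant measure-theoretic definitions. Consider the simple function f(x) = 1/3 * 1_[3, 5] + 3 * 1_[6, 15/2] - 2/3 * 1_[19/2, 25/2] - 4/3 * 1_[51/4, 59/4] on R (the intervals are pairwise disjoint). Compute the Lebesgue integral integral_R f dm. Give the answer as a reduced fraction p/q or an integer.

For a simple function f = sum_i c_i * 1_{A_i} with disjoint A_i,
  integral f dm = sum_i c_i * m(A_i).
Lengths of the A_i:
  m(A_1) = 5 - 3 = 2.
  m(A_2) = 15/2 - 6 = 3/2.
  m(A_3) = 25/2 - 19/2 = 3.
  m(A_4) = 59/4 - 51/4 = 2.
Contributions c_i * m(A_i):
  (1/3) * (2) = 2/3.
  (3) * (3/2) = 9/2.
  (-2/3) * (3) = -2.
  (-4/3) * (2) = -8/3.
Total: 2/3 + 9/2 - 2 - 8/3 = 1/2.

1/2


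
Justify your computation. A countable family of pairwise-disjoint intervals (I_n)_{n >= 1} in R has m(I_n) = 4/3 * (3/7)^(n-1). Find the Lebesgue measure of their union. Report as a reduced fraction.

By countable additivity of the Lebesgue measure on pairwise disjoint measurable sets,
  m(union_{n >= 1} I_n) = sum_{n >= 1} m(I_n) = sum_{n >= 1} a * r^(n-1),
  with a = 4/3 and r = 3/7.
Since 0 < r = 3/7 < 1, the geometric series converges:
  sum_{n >= 1} a * r^(n-1) = a / (1 - r).
  = 4/3 / (1 - 3/7)
  = 4/3 / (4/7)
  = 7/3.

7/3


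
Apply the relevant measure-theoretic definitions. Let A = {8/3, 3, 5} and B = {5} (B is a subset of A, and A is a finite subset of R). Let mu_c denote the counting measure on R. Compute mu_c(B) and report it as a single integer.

Counting measure assigns mu_c(E) = |E| (number of elements) when E is finite.
B has 1 element(s), so mu_c(B) = 1.

1


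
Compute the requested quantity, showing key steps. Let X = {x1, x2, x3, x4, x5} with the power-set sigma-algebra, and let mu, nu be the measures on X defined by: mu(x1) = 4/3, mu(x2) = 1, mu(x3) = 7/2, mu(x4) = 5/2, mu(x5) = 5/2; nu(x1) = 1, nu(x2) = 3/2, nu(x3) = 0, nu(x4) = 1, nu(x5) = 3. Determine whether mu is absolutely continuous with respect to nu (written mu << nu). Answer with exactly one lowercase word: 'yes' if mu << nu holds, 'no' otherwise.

mu << nu means: every nu-null measurable set is also mu-null; equivalently, for every atom x, if nu({x}) = 0 then mu({x}) = 0.
Checking each atom:
  x1: nu = 1 > 0 -> no constraint.
  x2: nu = 3/2 > 0 -> no constraint.
  x3: nu = 0, mu = 7/2 > 0 -> violates mu << nu.
  x4: nu = 1 > 0 -> no constraint.
  x5: nu = 3 > 0 -> no constraint.
The atom(s) x3 violate the condition (nu = 0 but mu > 0). Therefore mu is NOT absolutely continuous w.r.t. nu.

no


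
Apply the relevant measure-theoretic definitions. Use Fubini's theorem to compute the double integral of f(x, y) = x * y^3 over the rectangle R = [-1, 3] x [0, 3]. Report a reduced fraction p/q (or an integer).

f(x, y) is a tensor product of a function of x and a function of y, and both factors are bounded continuous (hence Lebesgue integrable) on the rectangle, so Fubini's theorem applies:
  integral_R f d(m x m) = (integral_a1^b1 x dx) * (integral_a2^b2 y^3 dy).
Inner integral in x: integral_{-1}^{3} x dx = (3^2 - (-1)^2)/2
  = 4.
Inner integral in y: integral_{0}^{3} y^3 dy = (3^4 - 0^4)/4
  = 81/4.
Product: (4) * (81/4) = 81.

81


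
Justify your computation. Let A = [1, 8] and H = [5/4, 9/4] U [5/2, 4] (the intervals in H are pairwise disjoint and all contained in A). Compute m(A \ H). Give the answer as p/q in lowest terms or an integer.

The ambient interval has length m(A) = 8 - 1 = 7.
Since the holes are disjoint and sit inside A, by finite additivity
  m(H) = sum_i (b_i - a_i), and m(A \ H) = m(A) - m(H).
Computing the hole measures:
  m(H_1) = 9/4 - 5/4 = 1.
  m(H_2) = 4 - 5/2 = 3/2.
Summed: m(H) = 1 + 3/2 = 5/2.
So m(A \ H) = 7 - 5/2 = 9/2.

9/2


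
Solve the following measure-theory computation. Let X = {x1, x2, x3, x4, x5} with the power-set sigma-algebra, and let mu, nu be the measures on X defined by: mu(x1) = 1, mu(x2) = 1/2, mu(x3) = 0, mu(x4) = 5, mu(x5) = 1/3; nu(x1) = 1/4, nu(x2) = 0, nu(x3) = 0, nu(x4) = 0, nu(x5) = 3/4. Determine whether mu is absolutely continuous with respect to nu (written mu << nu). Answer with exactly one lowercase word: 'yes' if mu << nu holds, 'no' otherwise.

mu << nu means: every nu-null measurable set is also mu-null; equivalently, for every atom x, if nu({x}) = 0 then mu({x}) = 0.
Checking each atom:
  x1: nu = 1/4 > 0 -> no constraint.
  x2: nu = 0, mu = 1/2 > 0 -> violates mu << nu.
  x3: nu = 0, mu = 0 -> consistent with mu << nu.
  x4: nu = 0, mu = 5 > 0 -> violates mu << nu.
  x5: nu = 3/4 > 0 -> no constraint.
The atom(s) x2, x4 violate the condition (nu = 0 but mu > 0). Therefore mu is NOT absolutely continuous w.r.t. nu.

no


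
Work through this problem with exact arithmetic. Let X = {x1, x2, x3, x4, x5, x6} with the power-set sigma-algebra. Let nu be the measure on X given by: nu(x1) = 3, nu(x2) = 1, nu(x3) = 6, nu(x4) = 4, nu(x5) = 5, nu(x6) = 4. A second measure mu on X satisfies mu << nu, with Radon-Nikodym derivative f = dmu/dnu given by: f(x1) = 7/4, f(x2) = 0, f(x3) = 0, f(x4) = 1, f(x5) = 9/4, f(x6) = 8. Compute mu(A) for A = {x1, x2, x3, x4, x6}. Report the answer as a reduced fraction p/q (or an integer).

By the defining property of the Radon-Nikodym derivative, for every measurable set A,
  mu(A) = integral_A f dnu.
Since nu is a discrete measure concentrated on the atoms of X, the integral over A reduces to the sum
  mu(A) = sum_{x in A} f(x) * nu({x}).
Computing each term:
  x1: f(x1) * nu(x1) = 7/4 * 3 = 21/4.
  x2: f(x2) * nu(x2) = 0 * 1 = 0.
  x3: f(x3) * nu(x3) = 0 * 6 = 0.
  x4: f(x4) * nu(x4) = 1 * 4 = 4.
  x6: f(x6) * nu(x6) = 8 * 4 = 32.
Summing: mu(A) = 21/4 + 0 + 0 + 4 + 32 = 165/4.

165/4
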